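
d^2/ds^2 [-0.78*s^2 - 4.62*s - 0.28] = -1.56000000000000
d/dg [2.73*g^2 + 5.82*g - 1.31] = 5.46*g + 5.82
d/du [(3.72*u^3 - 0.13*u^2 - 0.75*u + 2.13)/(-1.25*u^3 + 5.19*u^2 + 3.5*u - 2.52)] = (1.77635683940025e-15*u^5 + 19.1443*u^4 + 24.165*u^3 - 16.6982*u^2 - 21.4542*u - 5.565)/(1.5625*u^6 - 12.975*u^5 + 18.1861*u^4 + 42.63*u^3 - 13.9076*u^2 - 17.64*u + 6.3504)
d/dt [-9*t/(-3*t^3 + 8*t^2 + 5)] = 9*(3*t^3 - t^2*(9*t - 16) - 8*t^2 - 5)/(-3*t^3 + 8*t^2 + 5)^2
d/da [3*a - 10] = 3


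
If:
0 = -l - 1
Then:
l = -1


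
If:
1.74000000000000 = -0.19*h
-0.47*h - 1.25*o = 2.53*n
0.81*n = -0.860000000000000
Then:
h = -9.16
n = -1.06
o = 5.59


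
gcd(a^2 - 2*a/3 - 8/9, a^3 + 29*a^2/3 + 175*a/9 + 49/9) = 1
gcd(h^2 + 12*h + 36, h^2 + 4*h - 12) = h + 6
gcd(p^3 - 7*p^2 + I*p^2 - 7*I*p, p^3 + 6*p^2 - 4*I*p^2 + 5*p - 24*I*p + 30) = p + I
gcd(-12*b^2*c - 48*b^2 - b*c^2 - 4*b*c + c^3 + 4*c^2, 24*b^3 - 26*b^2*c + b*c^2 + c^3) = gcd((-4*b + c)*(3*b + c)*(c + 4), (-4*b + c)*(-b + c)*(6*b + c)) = 4*b - c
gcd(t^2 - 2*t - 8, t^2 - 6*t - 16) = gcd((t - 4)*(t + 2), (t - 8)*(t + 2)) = t + 2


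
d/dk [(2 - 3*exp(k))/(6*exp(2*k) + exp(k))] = 2*(9*exp(2*k) - 12*exp(k) - 1)*exp(-k)/(36*exp(2*k) + 12*exp(k) + 1)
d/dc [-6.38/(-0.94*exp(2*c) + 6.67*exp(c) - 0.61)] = (42.5546 - 11.9944*exp(c))*exp(c)/(0.94*exp(2*c) - 6.67*exp(c) + 0.61)^2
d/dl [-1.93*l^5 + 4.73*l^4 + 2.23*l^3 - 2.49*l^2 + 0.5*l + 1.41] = -9.65*l^4 + 18.92*l^3 + 6.69*l^2 - 4.98*l + 0.5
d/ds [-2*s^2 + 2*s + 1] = 2 - 4*s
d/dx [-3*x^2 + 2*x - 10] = 2 - 6*x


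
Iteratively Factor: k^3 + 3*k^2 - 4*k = (k + 4)*(k^2 - k) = (k - 1)*(k + 4)*(k)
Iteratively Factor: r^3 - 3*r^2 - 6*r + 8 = (r - 4)*(r^2 + r - 2) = (r - 4)*(r - 1)*(r + 2)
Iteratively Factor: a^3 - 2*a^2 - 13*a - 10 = (a + 1)*(a^2 - 3*a - 10) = (a + 1)*(a + 2)*(a - 5)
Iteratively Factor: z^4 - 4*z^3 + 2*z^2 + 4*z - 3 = (z - 1)*(z^3 - 3*z^2 - z + 3) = (z - 1)*(z + 1)*(z^2 - 4*z + 3) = (z - 3)*(z - 1)*(z + 1)*(z - 1)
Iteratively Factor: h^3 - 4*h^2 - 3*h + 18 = (h - 3)*(h^2 - h - 6) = (h - 3)^2*(h + 2)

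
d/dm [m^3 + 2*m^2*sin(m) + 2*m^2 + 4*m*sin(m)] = 2*m^2*cos(m) + 3*m^2 + 4*sqrt(2)*m*sin(m + pi/4) + 4*m + 4*sin(m)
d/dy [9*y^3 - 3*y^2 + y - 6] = 27*y^2 - 6*y + 1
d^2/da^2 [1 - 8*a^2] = -16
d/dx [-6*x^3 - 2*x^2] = 2*x*(-9*x - 2)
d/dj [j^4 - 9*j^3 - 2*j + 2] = 4*j^3 - 27*j^2 - 2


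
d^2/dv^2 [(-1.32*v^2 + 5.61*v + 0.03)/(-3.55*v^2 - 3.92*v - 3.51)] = (-178.13829*v^3 - 100.95561*v^2 + 416.91555*v + 186.728934)/(44.738875*v^6 + 148.2054*v^5 + 296.356485*v^4 + 353.307248*v^3 + 293.017257*v^2 + 144.884376*v + 43.243551)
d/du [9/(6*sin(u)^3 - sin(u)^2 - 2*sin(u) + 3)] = 18*(-9*sin(u)^2 + sin(u) + 1)*cos(u)/(6*sin(u)^3 - sin(u)^2 - 2*sin(u) + 3)^2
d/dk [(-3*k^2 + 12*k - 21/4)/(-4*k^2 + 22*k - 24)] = 3*(-12*k^2 + 68*k - 115)/(8*(4*k^4 - 44*k^3 + 169*k^2 - 264*k + 144))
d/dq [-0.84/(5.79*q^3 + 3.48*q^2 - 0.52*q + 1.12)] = (14.5908*q^2 + 5.8464*q - 0.4368)/(5.79*q^3 + 3.48*q^2 - 0.52*q + 1.12)^2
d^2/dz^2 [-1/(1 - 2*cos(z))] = 2*(-cos(z) - cos(2*z) + 3)/(2*cos(z) - 1)^3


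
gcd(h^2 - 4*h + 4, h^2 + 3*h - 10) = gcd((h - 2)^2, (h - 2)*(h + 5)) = h - 2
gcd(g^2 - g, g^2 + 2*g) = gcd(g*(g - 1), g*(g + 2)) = g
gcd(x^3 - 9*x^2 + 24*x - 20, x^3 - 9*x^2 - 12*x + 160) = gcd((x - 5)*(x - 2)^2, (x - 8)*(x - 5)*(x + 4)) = x - 5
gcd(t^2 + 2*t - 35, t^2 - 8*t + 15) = t - 5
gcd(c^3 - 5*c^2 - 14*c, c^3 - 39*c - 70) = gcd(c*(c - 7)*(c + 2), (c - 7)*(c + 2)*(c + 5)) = c^2 - 5*c - 14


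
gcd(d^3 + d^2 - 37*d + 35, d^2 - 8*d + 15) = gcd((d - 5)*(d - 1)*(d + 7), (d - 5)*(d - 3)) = d - 5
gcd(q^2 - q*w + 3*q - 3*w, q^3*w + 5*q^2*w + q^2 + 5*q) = 1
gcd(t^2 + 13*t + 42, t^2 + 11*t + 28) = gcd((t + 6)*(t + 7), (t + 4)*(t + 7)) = t + 7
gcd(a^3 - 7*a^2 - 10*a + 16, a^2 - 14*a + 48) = a - 8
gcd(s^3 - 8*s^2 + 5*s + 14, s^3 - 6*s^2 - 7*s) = s^2 - 6*s - 7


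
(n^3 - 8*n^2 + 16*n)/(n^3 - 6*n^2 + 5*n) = (n^2 - 8*n + 16)/(n^2 - 6*n + 5)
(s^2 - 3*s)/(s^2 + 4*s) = (s - 3)/(s + 4)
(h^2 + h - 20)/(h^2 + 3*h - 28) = (h + 5)/(h + 7)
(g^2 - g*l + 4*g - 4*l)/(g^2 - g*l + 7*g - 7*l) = (g + 4)/(g + 7)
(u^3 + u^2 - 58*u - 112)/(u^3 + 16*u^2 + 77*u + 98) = (u - 8)/(u + 7)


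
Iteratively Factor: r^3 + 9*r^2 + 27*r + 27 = (r + 3)*(r^2 + 6*r + 9) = (r + 3)^2*(r + 3)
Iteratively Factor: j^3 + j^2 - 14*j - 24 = (j - 4)*(j^2 + 5*j + 6) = (j - 4)*(j + 2)*(j + 3)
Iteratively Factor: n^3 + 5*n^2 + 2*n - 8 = (n - 1)*(n^2 + 6*n + 8) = (n - 1)*(n + 2)*(n + 4)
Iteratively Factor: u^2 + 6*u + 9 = (u + 3)*(u + 3)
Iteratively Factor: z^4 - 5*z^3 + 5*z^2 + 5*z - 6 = (z - 1)*(z^3 - 4*z^2 + z + 6) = (z - 1)*(z + 1)*(z^2 - 5*z + 6) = (z - 2)*(z - 1)*(z + 1)*(z - 3)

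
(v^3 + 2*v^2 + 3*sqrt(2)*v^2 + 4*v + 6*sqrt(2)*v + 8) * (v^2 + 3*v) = v^5 + 3*sqrt(2)*v^4 + 5*v^4 + 10*v^3 + 15*sqrt(2)*v^3 + 20*v^2 + 18*sqrt(2)*v^2 + 24*v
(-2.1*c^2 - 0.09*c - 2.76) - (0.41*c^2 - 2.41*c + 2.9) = -2.51*c^2 + 2.32*c - 5.66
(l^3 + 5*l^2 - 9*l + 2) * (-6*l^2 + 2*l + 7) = -6*l^5 - 28*l^4 + 71*l^3 + 5*l^2 - 59*l + 14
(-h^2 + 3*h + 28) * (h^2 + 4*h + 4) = -h^4 - h^3 + 36*h^2 + 124*h + 112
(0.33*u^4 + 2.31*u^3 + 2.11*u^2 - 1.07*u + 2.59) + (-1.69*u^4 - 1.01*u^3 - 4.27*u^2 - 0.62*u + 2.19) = -1.36*u^4 + 1.3*u^3 - 2.16*u^2 - 1.69*u + 4.78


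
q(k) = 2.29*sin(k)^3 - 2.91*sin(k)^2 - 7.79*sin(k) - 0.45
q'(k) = 6.87*sin(k)^2*cos(k) - 5.82*sin(k)*cos(k) - 7.79*cos(k)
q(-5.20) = -8.02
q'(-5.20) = -3.55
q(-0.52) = 2.42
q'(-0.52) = -2.78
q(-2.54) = 2.61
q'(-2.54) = 1.89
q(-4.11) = -7.56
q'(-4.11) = 4.49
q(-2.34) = 2.80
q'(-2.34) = 0.04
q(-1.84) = 2.30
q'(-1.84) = -1.12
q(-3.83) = -5.99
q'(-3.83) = 6.73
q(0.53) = -4.84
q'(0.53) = -7.74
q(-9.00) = 2.11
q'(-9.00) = 3.85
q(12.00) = 2.54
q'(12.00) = -2.27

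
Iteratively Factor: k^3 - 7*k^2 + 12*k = (k)*(k^2 - 7*k + 12) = k*(k - 3)*(k - 4)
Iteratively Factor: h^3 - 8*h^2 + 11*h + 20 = (h + 1)*(h^2 - 9*h + 20) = (h - 4)*(h + 1)*(h - 5)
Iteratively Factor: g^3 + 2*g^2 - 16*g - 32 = (g + 2)*(g^2 - 16) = (g + 2)*(g + 4)*(g - 4)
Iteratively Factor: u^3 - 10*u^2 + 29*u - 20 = (u - 1)*(u^2 - 9*u + 20) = (u - 4)*(u - 1)*(u - 5)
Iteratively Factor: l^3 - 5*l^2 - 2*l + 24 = (l + 2)*(l^2 - 7*l + 12) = (l - 3)*(l + 2)*(l - 4)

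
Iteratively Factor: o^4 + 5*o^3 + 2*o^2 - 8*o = (o + 2)*(o^3 + 3*o^2 - 4*o) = o*(o + 2)*(o^2 + 3*o - 4) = o*(o - 1)*(o + 2)*(o + 4)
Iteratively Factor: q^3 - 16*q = (q - 4)*(q^2 + 4*q) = q*(q - 4)*(q + 4)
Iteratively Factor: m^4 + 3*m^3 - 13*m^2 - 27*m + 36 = (m + 4)*(m^3 - m^2 - 9*m + 9) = (m + 3)*(m + 4)*(m^2 - 4*m + 3) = (m - 1)*(m + 3)*(m + 4)*(m - 3)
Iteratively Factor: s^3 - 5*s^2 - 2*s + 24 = (s - 3)*(s^2 - 2*s - 8) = (s - 4)*(s - 3)*(s + 2)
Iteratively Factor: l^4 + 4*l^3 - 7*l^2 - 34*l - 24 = (l - 3)*(l^3 + 7*l^2 + 14*l + 8) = (l - 3)*(l + 1)*(l^2 + 6*l + 8) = (l - 3)*(l + 1)*(l + 2)*(l + 4)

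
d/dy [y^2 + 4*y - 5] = 2*y + 4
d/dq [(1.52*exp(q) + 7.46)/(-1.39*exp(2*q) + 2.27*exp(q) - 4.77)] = (2.1128*exp(2*q) + 20.7388*exp(q) - 24.1846)*exp(q)/(1.9321*exp(4*q) - 6.3106*exp(3*q) + 18.4135*exp(2*q) - 21.6558*exp(q) + 22.7529)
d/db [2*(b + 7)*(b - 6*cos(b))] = 2*b + 2*(b + 7)*(6*sin(b) + 1) - 12*cos(b)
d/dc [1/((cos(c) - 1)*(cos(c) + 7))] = 2*(cos(c) + 3)*sin(c)/((cos(c) - 1)^2*(cos(c) + 7)^2)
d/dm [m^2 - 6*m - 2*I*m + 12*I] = 2*m - 6 - 2*I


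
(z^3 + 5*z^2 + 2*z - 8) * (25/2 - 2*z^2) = -2*z^5 - 10*z^4 + 17*z^3/2 + 157*z^2/2 + 25*z - 100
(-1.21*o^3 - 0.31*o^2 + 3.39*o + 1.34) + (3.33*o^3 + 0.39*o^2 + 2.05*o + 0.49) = 2.12*o^3 + 0.08*o^2 + 5.44*o + 1.83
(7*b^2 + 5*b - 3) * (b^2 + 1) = 7*b^4 + 5*b^3 + 4*b^2 + 5*b - 3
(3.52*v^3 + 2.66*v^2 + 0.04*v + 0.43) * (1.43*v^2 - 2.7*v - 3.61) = 5.0336*v^5 - 5.7002*v^4 - 19.832*v^3 - 9.0957*v^2 - 1.3054*v - 1.5523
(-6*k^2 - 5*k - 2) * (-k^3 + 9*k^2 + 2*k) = 6*k^5 - 49*k^4 - 55*k^3 - 28*k^2 - 4*k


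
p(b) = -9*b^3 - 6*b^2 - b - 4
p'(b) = -27*b^2 - 12*b - 1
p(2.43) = -171.00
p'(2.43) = -189.59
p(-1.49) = 13.94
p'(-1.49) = -43.06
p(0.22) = -4.61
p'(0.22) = -4.95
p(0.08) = -4.12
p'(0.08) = -2.13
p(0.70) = -10.73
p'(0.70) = -22.63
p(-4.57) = 734.26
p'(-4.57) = -510.05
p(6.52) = -2760.09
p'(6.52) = -1227.02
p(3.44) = -444.81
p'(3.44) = -361.79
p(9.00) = -7060.00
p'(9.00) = -2296.00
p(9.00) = -7060.00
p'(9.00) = -2296.00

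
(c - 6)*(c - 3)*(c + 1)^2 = c^4 - 7*c^3 + c^2 + 27*c + 18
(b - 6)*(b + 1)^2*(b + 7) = b^4 + 3*b^3 - 39*b^2 - 83*b - 42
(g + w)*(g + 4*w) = g^2 + 5*g*w + 4*w^2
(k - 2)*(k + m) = k^2 + k*m - 2*k - 2*m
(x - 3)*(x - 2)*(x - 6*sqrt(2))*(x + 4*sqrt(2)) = x^4 - 5*x^3 - 2*sqrt(2)*x^3 - 42*x^2 + 10*sqrt(2)*x^2 - 12*sqrt(2)*x + 240*x - 288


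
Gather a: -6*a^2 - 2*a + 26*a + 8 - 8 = -6*a^2 + 24*a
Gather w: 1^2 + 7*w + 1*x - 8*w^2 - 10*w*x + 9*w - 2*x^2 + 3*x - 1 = -8*w^2 + w*(16 - 10*x) - 2*x^2 + 4*x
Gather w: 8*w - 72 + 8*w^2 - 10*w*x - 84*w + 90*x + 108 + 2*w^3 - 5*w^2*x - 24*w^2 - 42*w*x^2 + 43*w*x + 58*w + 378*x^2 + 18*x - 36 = 2*w^3 + w^2*(-5*x - 16) + w*(-42*x^2 + 33*x - 18) + 378*x^2 + 108*x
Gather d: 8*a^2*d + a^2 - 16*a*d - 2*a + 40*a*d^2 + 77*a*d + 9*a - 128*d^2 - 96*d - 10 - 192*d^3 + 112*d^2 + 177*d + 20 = a^2 + 7*a - 192*d^3 + d^2*(40*a - 16) + d*(8*a^2 + 61*a + 81) + 10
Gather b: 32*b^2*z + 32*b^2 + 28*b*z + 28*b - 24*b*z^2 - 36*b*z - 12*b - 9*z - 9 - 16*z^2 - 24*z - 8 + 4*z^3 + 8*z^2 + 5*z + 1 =b^2*(32*z + 32) + b*(-24*z^2 - 8*z + 16) + 4*z^3 - 8*z^2 - 28*z - 16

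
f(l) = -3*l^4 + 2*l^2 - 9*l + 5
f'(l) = -12*l^3 + 4*l - 9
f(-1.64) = 3.44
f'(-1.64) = 37.37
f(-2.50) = -77.19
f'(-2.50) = 168.50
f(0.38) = 1.81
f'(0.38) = -8.14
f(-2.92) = -169.77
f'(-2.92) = 278.09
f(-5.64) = -2916.17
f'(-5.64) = 2121.31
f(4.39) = -1110.21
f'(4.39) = -1006.69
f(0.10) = 4.12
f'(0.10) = -8.61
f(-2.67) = -109.18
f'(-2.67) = 208.73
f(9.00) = -19597.00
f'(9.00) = -8721.00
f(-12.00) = -61807.00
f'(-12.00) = 20679.00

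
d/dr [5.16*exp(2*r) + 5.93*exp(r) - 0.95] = (10.32*exp(r) + 5.93)*exp(r)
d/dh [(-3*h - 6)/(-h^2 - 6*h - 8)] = -3/(h^2 + 8*h + 16)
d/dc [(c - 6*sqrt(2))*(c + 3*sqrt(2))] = 2*c - 3*sqrt(2)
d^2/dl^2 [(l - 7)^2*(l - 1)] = 6*l - 30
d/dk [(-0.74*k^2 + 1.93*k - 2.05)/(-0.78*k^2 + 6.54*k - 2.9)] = (-3.3342*k^2 + 1.094*k + 7.81)/(0.6084*k^4 - 10.2024*k^3 + 47.2956*k^2 - 37.932*k + 8.41)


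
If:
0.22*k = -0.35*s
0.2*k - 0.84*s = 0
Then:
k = 0.00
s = 0.00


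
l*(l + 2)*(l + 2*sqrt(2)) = l^3 + 2*l^2 + 2*sqrt(2)*l^2 + 4*sqrt(2)*l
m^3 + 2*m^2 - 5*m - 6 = (m - 2)*(m + 1)*(m + 3)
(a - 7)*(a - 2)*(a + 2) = a^3 - 7*a^2 - 4*a + 28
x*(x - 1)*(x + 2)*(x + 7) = x^4 + 8*x^3 + 5*x^2 - 14*x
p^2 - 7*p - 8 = (p - 8)*(p + 1)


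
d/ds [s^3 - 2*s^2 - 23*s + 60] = 3*s^2 - 4*s - 23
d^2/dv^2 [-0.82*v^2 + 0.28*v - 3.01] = -1.64000000000000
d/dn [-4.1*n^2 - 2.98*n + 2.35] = -8.2*n - 2.98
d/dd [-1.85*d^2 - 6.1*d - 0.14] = -3.7*d - 6.1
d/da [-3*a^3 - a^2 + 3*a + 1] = -9*a^2 - 2*a + 3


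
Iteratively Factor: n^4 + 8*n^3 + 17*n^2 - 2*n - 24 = (n - 1)*(n^3 + 9*n^2 + 26*n + 24) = (n - 1)*(n + 3)*(n^2 + 6*n + 8) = (n - 1)*(n + 2)*(n + 3)*(n + 4)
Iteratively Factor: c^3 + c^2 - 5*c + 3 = (c - 1)*(c^2 + 2*c - 3) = (c - 1)^2*(c + 3)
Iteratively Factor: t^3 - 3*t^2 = (t)*(t^2 - 3*t) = t^2*(t - 3)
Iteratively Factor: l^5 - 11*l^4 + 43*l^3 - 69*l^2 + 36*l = (l - 4)*(l^4 - 7*l^3 + 15*l^2 - 9*l) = (l - 4)*(l - 3)*(l^3 - 4*l^2 + 3*l) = (l - 4)*(l - 3)*(l - 1)*(l^2 - 3*l) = l*(l - 4)*(l - 3)*(l - 1)*(l - 3)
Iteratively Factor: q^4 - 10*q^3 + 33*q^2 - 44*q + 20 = (q - 2)*(q^3 - 8*q^2 + 17*q - 10) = (q - 2)^2*(q^2 - 6*q + 5) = (q - 5)*(q - 2)^2*(q - 1)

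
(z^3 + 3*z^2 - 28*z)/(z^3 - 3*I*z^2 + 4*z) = (z^2 + 3*z - 28)/(z^2 - 3*I*z + 4)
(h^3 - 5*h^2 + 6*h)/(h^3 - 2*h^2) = (h - 3)/h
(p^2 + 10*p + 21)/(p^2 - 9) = (p + 7)/(p - 3)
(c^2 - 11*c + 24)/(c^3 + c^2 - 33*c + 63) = (c - 8)/(c^2 + 4*c - 21)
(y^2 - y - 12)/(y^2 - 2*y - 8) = (y + 3)/(y + 2)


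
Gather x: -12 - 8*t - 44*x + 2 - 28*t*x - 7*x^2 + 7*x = -8*t - 7*x^2 + x*(-28*t - 37) - 10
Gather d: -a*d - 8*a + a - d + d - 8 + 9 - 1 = -a*d - 7*a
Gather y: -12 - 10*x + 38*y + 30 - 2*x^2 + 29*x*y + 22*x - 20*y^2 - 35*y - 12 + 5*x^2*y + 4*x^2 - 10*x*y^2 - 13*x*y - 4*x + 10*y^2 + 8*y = 2*x^2 + 8*x + y^2*(-10*x - 10) + y*(5*x^2 + 16*x + 11) + 6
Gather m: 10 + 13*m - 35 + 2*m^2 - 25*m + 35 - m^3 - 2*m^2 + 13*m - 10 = -m^3 + m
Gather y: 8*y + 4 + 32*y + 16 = 40*y + 20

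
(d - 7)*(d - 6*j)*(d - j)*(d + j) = d^4 - 6*d^3*j - 7*d^3 - d^2*j^2 + 42*d^2*j + 6*d*j^3 + 7*d*j^2 - 42*j^3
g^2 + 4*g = g*(g + 4)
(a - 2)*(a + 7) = a^2 + 5*a - 14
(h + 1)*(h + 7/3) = h^2 + 10*h/3 + 7/3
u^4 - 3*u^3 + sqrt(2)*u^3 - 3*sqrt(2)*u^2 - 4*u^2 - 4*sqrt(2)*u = u*(u - 4)*(u + 1)*(u + sqrt(2))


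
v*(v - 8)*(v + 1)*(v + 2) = v^4 - 5*v^3 - 22*v^2 - 16*v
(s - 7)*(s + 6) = s^2 - s - 42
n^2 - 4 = (n - 2)*(n + 2)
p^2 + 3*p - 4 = (p - 1)*(p + 4)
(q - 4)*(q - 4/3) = q^2 - 16*q/3 + 16/3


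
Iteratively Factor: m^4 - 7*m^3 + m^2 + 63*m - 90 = (m + 3)*(m^3 - 10*m^2 + 31*m - 30) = (m - 5)*(m + 3)*(m^2 - 5*m + 6) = (m - 5)*(m - 3)*(m + 3)*(m - 2)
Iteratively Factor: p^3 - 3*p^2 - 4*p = (p)*(p^2 - 3*p - 4) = p*(p - 4)*(p + 1)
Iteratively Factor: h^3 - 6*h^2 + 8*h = (h - 4)*(h^2 - 2*h) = h*(h - 4)*(h - 2)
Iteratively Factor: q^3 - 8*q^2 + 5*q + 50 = (q + 2)*(q^2 - 10*q + 25) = (q - 5)*(q + 2)*(q - 5)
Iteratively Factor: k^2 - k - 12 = (k + 3)*(k - 4)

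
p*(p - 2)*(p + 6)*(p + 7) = p^4 + 11*p^3 + 16*p^2 - 84*p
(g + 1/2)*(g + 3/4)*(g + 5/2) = g^3 + 15*g^2/4 + 7*g/2 + 15/16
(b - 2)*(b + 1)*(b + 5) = b^3 + 4*b^2 - 7*b - 10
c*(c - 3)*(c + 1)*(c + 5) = c^4 + 3*c^3 - 13*c^2 - 15*c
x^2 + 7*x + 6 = (x + 1)*(x + 6)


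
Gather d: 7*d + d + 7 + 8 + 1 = 8*d + 16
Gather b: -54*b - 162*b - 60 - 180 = -216*b - 240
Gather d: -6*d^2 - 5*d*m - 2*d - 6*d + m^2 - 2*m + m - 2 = -6*d^2 + d*(-5*m - 8) + m^2 - m - 2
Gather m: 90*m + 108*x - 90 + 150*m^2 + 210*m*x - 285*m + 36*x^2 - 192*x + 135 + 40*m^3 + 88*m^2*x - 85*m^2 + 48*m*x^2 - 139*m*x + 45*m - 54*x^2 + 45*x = 40*m^3 + m^2*(88*x + 65) + m*(48*x^2 + 71*x - 150) - 18*x^2 - 39*x + 45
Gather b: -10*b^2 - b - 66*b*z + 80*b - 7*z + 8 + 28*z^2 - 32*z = -10*b^2 + b*(79 - 66*z) + 28*z^2 - 39*z + 8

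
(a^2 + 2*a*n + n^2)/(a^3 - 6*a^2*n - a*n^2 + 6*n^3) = (a + n)/(a^2 - 7*a*n + 6*n^2)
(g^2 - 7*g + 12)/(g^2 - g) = (g^2 - 7*g + 12)/(g*(g - 1))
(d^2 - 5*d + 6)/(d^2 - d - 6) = (d - 2)/(d + 2)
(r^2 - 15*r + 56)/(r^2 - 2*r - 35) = (r - 8)/(r + 5)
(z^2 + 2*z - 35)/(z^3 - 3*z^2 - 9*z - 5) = (z + 7)/(z^2 + 2*z + 1)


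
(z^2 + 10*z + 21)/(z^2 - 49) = (z + 3)/(z - 7)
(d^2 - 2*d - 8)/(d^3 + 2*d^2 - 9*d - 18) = (d - 4)/(d^2 - 9)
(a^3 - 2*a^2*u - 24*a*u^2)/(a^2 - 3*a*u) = (a^2 - 2*a*u - 24*u^2)/(a - 3*u)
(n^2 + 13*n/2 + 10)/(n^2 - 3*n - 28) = (n + 5/2)/(n - 7)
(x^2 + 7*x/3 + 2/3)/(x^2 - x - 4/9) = 3*(x + 2)/(3*x - 4)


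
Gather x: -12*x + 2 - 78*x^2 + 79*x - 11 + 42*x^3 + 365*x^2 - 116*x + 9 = 42*x^3 + 287*x^2 - 49*x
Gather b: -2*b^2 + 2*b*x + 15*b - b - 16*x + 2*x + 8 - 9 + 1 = -2*b^2 + b*(2*x + 14) - 14*x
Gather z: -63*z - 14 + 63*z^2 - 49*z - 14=63*z^2 - 112*z - 28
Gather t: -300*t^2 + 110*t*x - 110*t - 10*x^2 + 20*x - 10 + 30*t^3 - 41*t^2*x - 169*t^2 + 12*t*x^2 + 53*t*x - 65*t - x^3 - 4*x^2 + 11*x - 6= 30*t^3 + t^2*(-41*x - 469) + t*(12*x^2 + 163*x - 175) - x^3 - 14*x^2 + 31*x - 16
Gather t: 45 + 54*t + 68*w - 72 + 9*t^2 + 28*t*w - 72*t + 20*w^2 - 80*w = 9*t^2 + t*(28*w - 18) + 20*w^2 - 12*w - 27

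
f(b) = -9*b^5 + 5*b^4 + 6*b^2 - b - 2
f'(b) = -45*b^4 + 20*b^3 + 12*b - 1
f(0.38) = -1.48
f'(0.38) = 3.72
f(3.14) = -2207.13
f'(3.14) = -3718.66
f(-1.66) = 167.60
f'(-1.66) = -454.11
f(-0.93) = 14.12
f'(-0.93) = -61.91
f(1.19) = -6.14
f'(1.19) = -43.26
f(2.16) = -290.49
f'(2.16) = -753.08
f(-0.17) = -1.65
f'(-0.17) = -3.18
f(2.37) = -485.87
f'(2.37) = -1126.05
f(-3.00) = 2647.00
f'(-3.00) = -4222.00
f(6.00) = -63296.00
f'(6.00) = -53929.00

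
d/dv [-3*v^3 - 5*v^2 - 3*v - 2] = -9*v^2 - 10*v - 3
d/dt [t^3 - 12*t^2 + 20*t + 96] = 3*t^2 - 24*t + 20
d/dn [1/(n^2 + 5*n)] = (-2*n - 5)/(n^2*(n + 5)^2)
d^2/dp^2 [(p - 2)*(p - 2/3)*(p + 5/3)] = 6*p - 2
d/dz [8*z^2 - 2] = 16*z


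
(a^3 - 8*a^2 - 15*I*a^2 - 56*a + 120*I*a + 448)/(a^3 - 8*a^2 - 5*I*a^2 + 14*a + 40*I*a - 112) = (a - 8*I)/(a + 2*I)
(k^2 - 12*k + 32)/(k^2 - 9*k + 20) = (k - 8)/(k - 5)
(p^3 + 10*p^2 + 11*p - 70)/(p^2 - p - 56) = (p^2 + 3*p - 10)/(p - 8)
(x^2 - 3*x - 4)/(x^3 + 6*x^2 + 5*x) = (x - 4)/(x*(x + 5))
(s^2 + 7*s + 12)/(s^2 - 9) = (s + 4)/(s - 3)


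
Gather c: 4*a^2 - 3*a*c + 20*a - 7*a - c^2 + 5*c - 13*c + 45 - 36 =4*a^2 + 13*a - c^2 + c*(-3*a - 8) + 9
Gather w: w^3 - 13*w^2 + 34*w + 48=w^3 - 13*w^2 + 34*w + 48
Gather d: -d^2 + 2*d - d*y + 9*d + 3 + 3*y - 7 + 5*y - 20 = -d^2 + d*(11 - y) + 8*y - 24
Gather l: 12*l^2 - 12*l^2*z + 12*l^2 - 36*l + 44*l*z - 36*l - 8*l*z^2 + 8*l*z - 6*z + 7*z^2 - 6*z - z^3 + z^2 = l^2*(24 - 12*z) + l*(-8*z^2 + 52*z - 72) - z^3 + 8*z^2 - 12*z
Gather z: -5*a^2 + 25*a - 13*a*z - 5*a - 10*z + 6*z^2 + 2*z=-5*a^2 + 20*a + 6*z^2 + z*(-13*a - 8)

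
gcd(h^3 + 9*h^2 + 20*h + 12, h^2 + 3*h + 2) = h^2 + 3*h + 2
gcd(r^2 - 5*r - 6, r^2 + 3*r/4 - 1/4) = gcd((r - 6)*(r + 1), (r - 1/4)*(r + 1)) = r + 1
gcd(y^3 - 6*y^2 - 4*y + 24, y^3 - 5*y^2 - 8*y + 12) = y^2 - 4*y - 12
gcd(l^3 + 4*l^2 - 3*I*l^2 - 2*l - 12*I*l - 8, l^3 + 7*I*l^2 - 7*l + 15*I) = l - I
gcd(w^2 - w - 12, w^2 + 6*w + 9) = w + 3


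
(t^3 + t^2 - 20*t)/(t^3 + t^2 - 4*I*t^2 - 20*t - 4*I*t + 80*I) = t/(t - 4*I)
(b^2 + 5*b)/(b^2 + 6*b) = (b + 5)/(b + 6)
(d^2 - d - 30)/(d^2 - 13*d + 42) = (d + 5)/(d - 7)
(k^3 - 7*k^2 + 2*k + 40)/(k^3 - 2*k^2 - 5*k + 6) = (k^2 - 9*k + 20)/(k^2 - 4*k + 3)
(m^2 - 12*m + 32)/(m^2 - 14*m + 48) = (m - 4)/(m - 6)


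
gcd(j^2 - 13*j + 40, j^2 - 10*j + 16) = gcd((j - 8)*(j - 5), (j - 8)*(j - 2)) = j - 8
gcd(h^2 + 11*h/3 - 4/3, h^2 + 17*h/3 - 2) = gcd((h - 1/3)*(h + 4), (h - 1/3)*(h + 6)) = h - 1/3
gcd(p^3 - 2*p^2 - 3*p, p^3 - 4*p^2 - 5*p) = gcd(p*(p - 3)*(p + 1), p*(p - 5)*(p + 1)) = p^2 + p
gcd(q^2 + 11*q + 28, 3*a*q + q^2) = 1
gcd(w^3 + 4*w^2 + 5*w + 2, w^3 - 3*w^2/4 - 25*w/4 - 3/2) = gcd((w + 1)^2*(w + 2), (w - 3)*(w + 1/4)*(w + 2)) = w + 2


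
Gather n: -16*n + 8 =8 - 16*n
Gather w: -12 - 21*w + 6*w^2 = 6*w^2 - 21*w - 12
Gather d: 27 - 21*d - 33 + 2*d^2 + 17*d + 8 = 2*d^2 - 4*d + 2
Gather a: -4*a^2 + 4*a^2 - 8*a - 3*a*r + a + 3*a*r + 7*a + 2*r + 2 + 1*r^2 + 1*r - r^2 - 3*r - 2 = 0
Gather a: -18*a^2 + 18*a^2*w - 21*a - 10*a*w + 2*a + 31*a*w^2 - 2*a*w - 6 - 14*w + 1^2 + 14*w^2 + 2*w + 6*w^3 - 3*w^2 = a^2*(18*w - 18) + a*(31*w^2 - 12*w - 19) + 6*w^3 + 11*w^2 - 12*w - 5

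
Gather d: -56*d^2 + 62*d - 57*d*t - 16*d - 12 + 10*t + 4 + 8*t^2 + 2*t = -56*d^2 + d*(46 - 57*t) + 8*t^2 + 12*t - 8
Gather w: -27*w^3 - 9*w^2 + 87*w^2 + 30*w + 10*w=-27*w^3 + 78*w^2 + 40*w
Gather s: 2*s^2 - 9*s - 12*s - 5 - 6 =2*s^2 - 21*s - 11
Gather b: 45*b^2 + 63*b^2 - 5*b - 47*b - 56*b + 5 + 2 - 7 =108*b^2 - 108*b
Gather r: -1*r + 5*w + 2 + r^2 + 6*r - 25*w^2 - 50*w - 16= r^2 + 5*r - 25*w^2 - 45*w - 14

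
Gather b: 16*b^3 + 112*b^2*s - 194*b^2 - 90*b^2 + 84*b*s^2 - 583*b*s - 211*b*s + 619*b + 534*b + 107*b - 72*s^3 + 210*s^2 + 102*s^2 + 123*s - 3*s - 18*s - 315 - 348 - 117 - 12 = 16*b^3 + b^2*(112*s - 284) + b*(84*s^2 - 794*s + 1260) - 72*s^3 + 312*s^2 + 102*s - 792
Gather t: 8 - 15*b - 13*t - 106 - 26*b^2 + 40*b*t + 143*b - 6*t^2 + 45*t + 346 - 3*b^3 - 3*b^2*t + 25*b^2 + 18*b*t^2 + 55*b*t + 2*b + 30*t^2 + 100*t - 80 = -3*b^3 - b^2 + 130*b + t^2*(18*b + 24) + t*(-3*b^2 + 95*b + 132) + 168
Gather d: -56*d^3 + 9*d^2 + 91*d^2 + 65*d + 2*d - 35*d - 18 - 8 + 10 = -56*d^3 + 100*d^2 + 32*d - 16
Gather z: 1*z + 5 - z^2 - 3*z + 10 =-z^2 - 2*z + 15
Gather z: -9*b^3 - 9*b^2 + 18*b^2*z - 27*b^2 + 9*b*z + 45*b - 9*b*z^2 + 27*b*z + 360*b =-9*b^3 - 36*b^2 - 9*b*z^2 + 405*b + z*(18*b^2 + 36*b)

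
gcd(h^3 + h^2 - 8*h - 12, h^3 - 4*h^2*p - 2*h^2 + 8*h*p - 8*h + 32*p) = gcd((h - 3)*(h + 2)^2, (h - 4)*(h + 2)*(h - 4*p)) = h + 2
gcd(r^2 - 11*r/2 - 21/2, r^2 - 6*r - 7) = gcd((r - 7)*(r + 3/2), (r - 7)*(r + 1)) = r - 7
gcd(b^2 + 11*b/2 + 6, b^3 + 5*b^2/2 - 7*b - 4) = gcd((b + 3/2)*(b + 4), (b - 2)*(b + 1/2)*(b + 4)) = b + 4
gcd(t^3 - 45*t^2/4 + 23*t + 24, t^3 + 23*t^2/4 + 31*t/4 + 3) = t + 3/4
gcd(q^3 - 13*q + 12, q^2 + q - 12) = q^2 + q - 12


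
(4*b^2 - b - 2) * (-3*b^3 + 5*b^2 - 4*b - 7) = -12*b^5 + 23*b^4 - 15*b^3 - 34*b^2 + 15*b + 14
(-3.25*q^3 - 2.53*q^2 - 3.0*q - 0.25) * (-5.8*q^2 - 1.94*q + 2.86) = 18.85*q^5 + 20.979*q^4 + 13.0132*q^3 + 0.0342000000000009*q^2 - 8.095*q - 0.715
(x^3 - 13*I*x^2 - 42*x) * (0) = 0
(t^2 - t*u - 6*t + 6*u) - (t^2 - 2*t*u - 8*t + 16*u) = t*u + 2*t - 10*u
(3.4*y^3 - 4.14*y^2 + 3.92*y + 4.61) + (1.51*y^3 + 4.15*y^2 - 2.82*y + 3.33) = 4.91*y^3 + 0.0100000000000007*y^2 + 1.1*y + 7.94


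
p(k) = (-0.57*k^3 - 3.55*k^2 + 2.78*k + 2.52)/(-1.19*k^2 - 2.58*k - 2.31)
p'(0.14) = 0.49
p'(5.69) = 0.62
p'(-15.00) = 0.52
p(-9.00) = -1.40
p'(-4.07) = 1.27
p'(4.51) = 0.68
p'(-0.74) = -7.67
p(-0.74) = 1.19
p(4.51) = 2.87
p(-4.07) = 2.53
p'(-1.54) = -1.79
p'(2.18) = 0.94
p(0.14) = -1.05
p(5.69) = 3.63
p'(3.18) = 0.79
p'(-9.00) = 0.60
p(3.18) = 1.90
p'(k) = (2.38*k + 2.58)*(-0.57*k^3 - 3.55*k^2 + 2.78*k + 2.52)/(-1.19*k^2 - 2.58*k - 2.31)^2 + (-1.71*k^2 - 7.1*k + 2.78)/(-1.19*k^2 - 2.58*k - 2.31)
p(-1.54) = 6.99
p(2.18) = 1.04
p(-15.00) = -4.69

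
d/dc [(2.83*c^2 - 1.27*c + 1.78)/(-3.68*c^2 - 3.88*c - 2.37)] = (-15.654*c^2 - 0.3134*c + 9.9163)/(13.5424*c^4 + 28.5568*c^3 + 32.4976*c^2 + 18.3912*c + 5.6169)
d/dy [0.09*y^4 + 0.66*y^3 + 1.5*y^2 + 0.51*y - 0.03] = 0.36*y^3 + 1.98*y^2 + 3.0*y + 0.51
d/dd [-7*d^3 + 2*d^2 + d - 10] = -21*d^2 + 4*d + 1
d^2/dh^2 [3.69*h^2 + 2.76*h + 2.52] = 7.38000000000000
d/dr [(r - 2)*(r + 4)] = 2*r + 2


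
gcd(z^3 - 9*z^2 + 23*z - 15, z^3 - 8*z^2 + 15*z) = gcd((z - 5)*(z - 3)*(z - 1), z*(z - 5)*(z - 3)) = z^2 - 8*z + 15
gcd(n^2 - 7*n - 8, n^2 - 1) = n + 1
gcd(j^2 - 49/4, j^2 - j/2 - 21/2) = j - 7/2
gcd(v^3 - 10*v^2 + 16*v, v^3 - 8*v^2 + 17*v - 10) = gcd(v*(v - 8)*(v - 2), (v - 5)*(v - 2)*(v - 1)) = v - 2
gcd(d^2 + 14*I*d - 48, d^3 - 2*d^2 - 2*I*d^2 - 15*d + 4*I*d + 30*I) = 1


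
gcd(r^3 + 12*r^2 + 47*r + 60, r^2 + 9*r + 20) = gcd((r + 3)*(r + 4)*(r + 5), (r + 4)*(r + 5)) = r^2 + 9*r + 20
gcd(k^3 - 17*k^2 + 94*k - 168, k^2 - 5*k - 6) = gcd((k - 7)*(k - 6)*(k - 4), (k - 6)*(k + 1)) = k - 6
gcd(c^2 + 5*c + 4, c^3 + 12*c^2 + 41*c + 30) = c + 1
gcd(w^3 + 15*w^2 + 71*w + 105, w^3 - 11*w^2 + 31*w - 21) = 1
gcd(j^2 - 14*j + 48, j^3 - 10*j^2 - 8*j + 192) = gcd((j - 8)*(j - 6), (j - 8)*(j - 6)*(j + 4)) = j^2 - 14*j + 48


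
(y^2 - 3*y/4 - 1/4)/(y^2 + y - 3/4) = (4*y^2 - 3*y - 1)/(4*y^2 + 4*y - 3)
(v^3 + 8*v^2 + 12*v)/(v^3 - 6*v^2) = (v^2 + 8*v + 12)/(v*(v - 6))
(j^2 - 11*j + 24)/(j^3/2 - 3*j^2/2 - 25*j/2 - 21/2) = 2*(-j^2 + 11*j - 24)/(-j^3 + 3*j^2 + 25*j + 21)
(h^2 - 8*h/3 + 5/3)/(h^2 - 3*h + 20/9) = 3*(h - 1)/(3*h - 4)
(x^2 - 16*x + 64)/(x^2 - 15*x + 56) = (x - 8)/(x - 7)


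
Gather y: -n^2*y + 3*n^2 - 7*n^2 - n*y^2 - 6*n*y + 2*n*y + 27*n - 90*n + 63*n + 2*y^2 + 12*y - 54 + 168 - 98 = -4*n^2 + y^2*(2 - n) + y*(-n^2 - 4*n + 12) + 16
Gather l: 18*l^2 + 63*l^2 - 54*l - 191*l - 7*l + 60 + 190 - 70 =81*l^2 - 252*l + 180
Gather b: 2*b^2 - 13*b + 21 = 2*b^2 - 13*b + 21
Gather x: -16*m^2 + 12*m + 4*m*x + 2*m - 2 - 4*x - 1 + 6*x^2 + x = -16*m^2 + 14*m + 6*x^2 + x*(4*m - 3) - 3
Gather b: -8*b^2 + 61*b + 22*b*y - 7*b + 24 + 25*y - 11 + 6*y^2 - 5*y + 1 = -8*b^2 + b*(22*y + 54) + 6*y^2 + 20*y + 14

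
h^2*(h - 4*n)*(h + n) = h^4 - 3*h^3*n - 4*h^2*n^2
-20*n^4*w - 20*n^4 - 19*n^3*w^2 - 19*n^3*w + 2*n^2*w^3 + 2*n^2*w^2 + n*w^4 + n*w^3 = (-4*n + w)*(n + w)*(5*n + w)*(n*w + n)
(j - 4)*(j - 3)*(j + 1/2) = j^3 - 13*j^2/2 + 17*j/2 + 6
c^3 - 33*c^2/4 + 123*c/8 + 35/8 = (c - 5)*(c - 7/2)*(c + 1/4)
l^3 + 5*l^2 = l^2*(l + 5)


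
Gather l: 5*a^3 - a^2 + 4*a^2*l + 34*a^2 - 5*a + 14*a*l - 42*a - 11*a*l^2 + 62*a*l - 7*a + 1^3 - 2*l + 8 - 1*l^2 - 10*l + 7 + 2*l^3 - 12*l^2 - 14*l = 5*a^3 + 33*a^2 - 54*a + 2*l^3 + l^2*(-11*a - 13) + l*(4*a^2 + 76*a - 26) + 16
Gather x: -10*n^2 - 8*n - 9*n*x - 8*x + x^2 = -10*n^2 - 8*n + x^2 + x*(-9*n - 8)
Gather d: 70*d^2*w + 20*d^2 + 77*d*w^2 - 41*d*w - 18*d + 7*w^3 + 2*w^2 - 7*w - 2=d^2*(70*w + 20) + d*(77*w^2 - 41*w - 18) + 7*w^3 + 2*w^2 - 7*w - 2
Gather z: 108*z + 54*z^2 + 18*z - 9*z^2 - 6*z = 45*z^2 + 120*z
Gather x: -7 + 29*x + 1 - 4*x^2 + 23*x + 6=-4*x^2 + 52*x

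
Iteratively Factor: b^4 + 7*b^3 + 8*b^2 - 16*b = (b + 4)*(b^3 + 3*b^2 - 4*b) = b*(b + 4)*(b^2 + 3*b - 4) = b*(b + 4)^2*(b - 1)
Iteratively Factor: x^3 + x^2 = (x)*(x^2 + x) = x^2*(x + 1)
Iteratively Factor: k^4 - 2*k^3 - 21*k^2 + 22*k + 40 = (k + 4)*(k^3 - 6*k^2 + 3*k + 10) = (k - 2)*(k + 4)*(k^2 - 4*k - 5) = (k - 5)*(k - 2)*(k + 4)*(k + 1)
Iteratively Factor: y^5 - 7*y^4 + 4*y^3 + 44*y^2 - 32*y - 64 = (y + 1)*(y^4 - 8*y^3 + 12*y^2 + 32*y - 64) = (y - 4)*(y + 1)*(y^3 - 4*y^2 - 4*y + 16) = (y - 4)*(y + 1)*(y + 2)*(y^2 - 6*y + 8) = (y - 4)^2*(y + 1)*(y + 2)*(y - 2)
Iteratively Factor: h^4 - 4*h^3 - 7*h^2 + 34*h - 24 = (h + 3)*(h^3 - 7*h^2 + 14*h - 8) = (h - 2)*(h + 3)*(h^2 - 5*h + 4) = (h - 4)*(h - 2)*(h + 3)*(h - 1)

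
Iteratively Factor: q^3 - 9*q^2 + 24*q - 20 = (q - 2)*(q^2 - 7*q + 10) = (q - 5)*(q - 2)*(q - 2)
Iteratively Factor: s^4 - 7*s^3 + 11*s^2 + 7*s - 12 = (s + 1)*(s^3 - 8*s^2 + 19*s - 12) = (s - 4)*(s + 1)*(s^2 - 4*s + 3) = (s - 4)*(s - 3)*(s + 1)*(s - 1)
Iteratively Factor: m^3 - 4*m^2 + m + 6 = (m + 1)*(m^2 - 5*m + 6) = (m - 2)*(m + 1)*(m - 3)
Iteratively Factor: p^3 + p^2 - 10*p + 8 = (p - 1)*(p^2 + 2*p - 8) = (p - 2)*(p - 1)*(p + 4)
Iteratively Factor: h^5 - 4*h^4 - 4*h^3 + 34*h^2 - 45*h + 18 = (h - 1)*(h^4 - 3*h^3 - 7*h^2 + 27*h - 18) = (h - 2)*(h - 1)*(h^3 - h^2 - 9*h + 9) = (h - 2)*(h - 1)*(h + 3)*(h^2 - 4*h + 3) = (h - 3)*(h - 2)*(h - 1)*(h + 3)*(h - 1)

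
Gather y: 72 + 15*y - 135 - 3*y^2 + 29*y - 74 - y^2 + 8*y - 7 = -4*y^2 + 52*y - 144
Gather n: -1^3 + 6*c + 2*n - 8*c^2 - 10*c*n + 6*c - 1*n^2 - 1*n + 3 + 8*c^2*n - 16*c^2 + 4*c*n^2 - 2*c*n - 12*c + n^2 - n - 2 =-24*c^2 + 4*c*n^2 + n*(8*c^2 - 12*c)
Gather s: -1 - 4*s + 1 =-4*s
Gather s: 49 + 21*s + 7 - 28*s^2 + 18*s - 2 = -28*s^2 + 39*s + 54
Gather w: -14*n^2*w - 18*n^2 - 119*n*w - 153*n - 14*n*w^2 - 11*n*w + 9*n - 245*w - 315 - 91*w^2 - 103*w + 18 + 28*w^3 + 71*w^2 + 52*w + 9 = -18*n^2 - 144*n + 28*w^3 + w^2*(-14*n - 20) + w*(-14*n^2 - 130*n - 296) - 288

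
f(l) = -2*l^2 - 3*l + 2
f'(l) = -4*l - 3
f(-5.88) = -49.51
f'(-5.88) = 20.52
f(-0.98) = 3.02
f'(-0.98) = 0.92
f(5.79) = -82.42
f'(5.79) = -26.16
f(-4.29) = -21.94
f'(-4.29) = 14.16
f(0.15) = 1.50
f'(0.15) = -3.60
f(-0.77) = 3.12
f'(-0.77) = 0.08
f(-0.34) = 2.79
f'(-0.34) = -1.64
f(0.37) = 0.62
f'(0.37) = -4.48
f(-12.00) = -250.00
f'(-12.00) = 45.00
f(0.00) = 2.00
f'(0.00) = -3.00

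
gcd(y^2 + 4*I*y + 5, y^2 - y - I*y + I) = y - I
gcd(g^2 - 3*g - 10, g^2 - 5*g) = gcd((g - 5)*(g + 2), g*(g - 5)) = g - 5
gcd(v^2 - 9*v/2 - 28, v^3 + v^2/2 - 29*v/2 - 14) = v + 7/2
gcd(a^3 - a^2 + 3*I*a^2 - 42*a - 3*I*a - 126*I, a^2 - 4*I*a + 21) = a + 3*I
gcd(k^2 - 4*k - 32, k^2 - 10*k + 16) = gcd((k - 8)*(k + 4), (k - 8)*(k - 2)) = k - 8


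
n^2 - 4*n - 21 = (n - 7)*(n + 3)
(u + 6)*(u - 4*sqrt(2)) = u^2 - 4*sqrt(2)*u + 6*u - 24*sqrt(2)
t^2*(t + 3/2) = t^3 + 3*t^2/2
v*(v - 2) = v^2 - 2*v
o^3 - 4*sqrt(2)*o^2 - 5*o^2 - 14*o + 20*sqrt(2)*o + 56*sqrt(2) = (o - 7)*(o + 2)*(o - 4*sqrt(2))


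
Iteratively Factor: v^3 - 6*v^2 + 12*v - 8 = (v - 2)*(v^2 - 4*v + 4) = (v - 2)^2*(v - 2)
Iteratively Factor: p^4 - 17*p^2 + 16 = (p + 1)*(p^3 - p^2 - 16*p + 16) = (p - 4)*(p + 1)*(p^2 + 3*p - 4) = (p - 4)*(p + 1)*(p + 4)*(p - 1)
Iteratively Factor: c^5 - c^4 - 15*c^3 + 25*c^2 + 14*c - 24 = (c + 1)*(c^4 - 2*c^3 - 13*c^2 + 38*c - 24) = (c - 2)*(c + 1)*(c^3 - 13*c + 12) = (c - 3)*(c - 2)*(c + 1)*(c^2 + 3*c - 4) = (c - 3)*(c - 2)*(c + 1)*(c + 4)*(c - 1)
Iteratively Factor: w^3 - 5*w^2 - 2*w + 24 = (w - 4)*(w^2 - w - 6) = (w - 4)*(w + 2)*(w - 3)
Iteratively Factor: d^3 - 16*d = (d + 4)*(d^2 - 4*d) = (d - 4)*(d + 4)*(d)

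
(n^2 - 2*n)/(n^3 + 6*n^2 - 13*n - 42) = n*(n - 2)/(n^3 + 6*n^2 - 13*n - 42)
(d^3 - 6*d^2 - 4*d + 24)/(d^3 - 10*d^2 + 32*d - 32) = (d^2 - 4*d - 12)/(d^2 - 8*d + 16)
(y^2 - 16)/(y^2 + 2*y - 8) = (y - 4)/(y - 2)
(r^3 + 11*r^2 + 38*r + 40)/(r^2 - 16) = (r^2 + 7*r + 10)/(r - 4)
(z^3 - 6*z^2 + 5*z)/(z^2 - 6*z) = (z^2 - 6*z + 5)/(z - 6)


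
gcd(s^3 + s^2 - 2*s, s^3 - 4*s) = s^2 + 2*s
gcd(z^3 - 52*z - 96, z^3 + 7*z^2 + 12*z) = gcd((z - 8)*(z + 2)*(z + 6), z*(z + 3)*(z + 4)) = 1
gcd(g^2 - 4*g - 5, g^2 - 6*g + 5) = g - 5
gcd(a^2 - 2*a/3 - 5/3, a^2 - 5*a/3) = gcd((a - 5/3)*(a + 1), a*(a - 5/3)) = a - 5/3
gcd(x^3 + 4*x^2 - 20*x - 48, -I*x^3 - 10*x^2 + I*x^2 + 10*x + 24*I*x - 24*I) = 1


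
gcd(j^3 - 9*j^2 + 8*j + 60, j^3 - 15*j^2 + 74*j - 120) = j^2 - 11*j + 30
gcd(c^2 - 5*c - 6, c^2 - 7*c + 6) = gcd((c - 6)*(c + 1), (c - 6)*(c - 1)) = c - 6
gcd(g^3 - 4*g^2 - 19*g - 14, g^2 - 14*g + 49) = g - 7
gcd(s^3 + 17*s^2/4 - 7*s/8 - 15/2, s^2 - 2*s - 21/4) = s + 3/2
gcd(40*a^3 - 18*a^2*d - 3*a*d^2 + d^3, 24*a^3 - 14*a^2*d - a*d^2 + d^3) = 8*a^2 - 2*a*d - d^2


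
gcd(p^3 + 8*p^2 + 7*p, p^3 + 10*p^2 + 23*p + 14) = p^2 + 8*p + 7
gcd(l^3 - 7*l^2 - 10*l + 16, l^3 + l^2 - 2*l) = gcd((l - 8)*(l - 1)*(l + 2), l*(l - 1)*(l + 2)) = l^2 + l - 2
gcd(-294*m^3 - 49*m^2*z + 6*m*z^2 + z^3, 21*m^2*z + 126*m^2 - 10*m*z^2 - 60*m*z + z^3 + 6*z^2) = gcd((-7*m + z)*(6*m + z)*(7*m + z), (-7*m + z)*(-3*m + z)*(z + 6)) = -7*m + z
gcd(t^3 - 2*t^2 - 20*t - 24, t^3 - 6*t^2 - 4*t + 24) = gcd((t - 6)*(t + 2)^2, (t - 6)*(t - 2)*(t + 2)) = t^2 - 4*t - 12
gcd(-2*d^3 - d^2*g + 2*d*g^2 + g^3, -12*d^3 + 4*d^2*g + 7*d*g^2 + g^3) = 2*d^2 - d*g - g^2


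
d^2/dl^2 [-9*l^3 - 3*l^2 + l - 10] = -54*l - 6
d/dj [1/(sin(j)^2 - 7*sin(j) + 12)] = (7 - 2*sin(j))*cos(j)/(sin(j)^2 - 7*sin(j) + 12)^2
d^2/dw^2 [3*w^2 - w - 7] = 6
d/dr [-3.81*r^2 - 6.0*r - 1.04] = -7.62*r - 6.0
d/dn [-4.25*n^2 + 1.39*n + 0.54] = 1.39 - 8.5*n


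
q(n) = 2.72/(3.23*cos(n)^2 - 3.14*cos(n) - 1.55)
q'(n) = 2.72*(6.46*sin(n)*cos(n) - 3.14*sin(n))/(3.23*cos(n)^2 - 3.14*cos(n) - 1.55)^2 = (17.5712*cos(n) - 8.5408)*sin(n)/(-3.23*cos(n)^2 + 3.14*cos(n) + 1.55)^2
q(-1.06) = -1.18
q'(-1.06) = -0.01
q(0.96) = -1.19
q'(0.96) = 0.24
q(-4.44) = -5.77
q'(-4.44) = -57.49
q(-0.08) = -1.85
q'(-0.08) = -0.33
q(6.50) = -1.77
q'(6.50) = 0.79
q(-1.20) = -1.20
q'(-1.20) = 0.40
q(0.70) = -1.32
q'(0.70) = 0.74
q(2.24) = 1.66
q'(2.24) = -5.66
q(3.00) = 0.58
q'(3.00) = -0.16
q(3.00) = 0.58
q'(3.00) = -0.16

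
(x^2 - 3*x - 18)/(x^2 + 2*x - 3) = (x - 6)/(x - 1)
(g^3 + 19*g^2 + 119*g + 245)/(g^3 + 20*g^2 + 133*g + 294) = (g + 5)/(g + 6)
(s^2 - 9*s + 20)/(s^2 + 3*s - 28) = (s - 5)/(s + 7)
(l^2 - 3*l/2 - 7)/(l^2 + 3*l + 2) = (l - 7/2)/(l + 1)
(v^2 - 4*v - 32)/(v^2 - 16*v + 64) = (v + 4)/(v - 8)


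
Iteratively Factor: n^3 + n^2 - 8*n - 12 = (n + 2)*(n^2 - n - 6) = (n + 2)^2*(n - 3)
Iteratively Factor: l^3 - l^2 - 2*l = (l - 2)*(l^2 + l) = l*(l - 2)*(l + 1)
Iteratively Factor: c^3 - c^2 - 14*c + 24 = (c - 2)*(c^2 + c - 12) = (c - 2)*(c + 4)*(c - 3)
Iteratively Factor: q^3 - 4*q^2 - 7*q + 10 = (q - 5)*(q^2 + q - 2) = (q - 5)*(q - 1)*(q + 2)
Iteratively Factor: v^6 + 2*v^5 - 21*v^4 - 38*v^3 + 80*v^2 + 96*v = (v + 3)*(v^5 - v^4 - 18*v^3 + 16*v^2 + 32*v) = v*(v + 3)*(v^4 - v^3 - 18*v^2 + 16*v + 32) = v*(v - 4)*(v + 3)*(v^3 + 3*v^2 - 6*v - 8) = v*(v - 4)*(v - 2)*(v + 3)*(v^2 + 5*v + 4) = v*(v - 4)*(v - 2)*(v + 1)*(v + 3)*(v + 4)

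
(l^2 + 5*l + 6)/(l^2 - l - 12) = (l + 2)/(l - 4)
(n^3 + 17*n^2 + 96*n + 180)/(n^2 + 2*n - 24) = (n^2 + 11*n + 30)/(n - 4)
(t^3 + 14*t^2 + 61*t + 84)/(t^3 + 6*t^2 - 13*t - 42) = (t^2 + 7*t + 12)/(t^2 - t - 6)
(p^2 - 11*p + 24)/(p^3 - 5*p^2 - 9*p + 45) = (p - 8)/(p^2 - 2*p - 15)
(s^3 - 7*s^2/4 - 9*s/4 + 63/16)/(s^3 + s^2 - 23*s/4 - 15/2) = (8*s^2 - 26*s + 21)/(4*(2*s^2 - s - 10))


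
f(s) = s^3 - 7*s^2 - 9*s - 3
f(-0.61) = -0.34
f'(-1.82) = 26.42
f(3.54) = -78.22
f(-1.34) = -5.92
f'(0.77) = -18.00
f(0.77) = -13.62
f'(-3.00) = 60.00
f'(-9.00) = 360.00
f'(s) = 3*s^2 - 14*s - 9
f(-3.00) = -66.00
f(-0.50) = -0.38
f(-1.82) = -15.84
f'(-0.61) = 0.66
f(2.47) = -52.87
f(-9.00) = -1218.00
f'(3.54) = -20.97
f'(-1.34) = 15.15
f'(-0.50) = -1.25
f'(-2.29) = 38.79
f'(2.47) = -25.28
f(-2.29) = -31.11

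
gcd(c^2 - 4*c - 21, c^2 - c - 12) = c + 3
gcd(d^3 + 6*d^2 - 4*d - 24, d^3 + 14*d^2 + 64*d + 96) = d + 6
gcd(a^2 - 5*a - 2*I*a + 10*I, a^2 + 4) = a - 2*I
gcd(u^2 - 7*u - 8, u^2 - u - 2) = u + 1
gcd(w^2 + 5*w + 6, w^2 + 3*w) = w + 3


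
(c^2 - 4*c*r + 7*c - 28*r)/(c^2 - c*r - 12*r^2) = (c + 7)/(c + 3*r)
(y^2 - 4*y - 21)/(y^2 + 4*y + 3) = (y - 7)/(y + 1)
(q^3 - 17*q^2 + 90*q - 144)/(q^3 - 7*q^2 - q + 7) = (q^3 - 17*q^2 + 90*q - 144)/(q^3 - 7*q^2 - q + 7)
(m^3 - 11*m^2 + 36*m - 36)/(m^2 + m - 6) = (m^2 - 9*m + 18)/(m + 3)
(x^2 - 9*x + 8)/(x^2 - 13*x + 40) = (x - 1)/(x - 5)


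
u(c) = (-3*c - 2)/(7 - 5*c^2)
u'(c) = 10*c*(-3*c - 2)/(7 - 5*c^2)^2 - 3/(7 - 5*c^2)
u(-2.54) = -0.22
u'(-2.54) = -0.10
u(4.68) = 0.16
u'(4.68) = -0.04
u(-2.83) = -0.20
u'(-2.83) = -0.08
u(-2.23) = -0.26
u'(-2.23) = -0.16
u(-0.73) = 0.04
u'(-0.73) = -0.77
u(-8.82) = -0.06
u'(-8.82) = -0.01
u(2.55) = 0.38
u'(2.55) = -0.26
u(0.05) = -0.31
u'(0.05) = -0.45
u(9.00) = 0.07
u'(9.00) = -0.00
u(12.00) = 0.05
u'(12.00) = 0.00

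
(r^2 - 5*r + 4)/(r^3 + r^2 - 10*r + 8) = (r - 4)/(r^2 + 2*r - 8)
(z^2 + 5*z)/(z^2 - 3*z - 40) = z/(z - 8)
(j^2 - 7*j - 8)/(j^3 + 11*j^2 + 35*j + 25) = (j - 8)/(j^2 + 10*j + 25)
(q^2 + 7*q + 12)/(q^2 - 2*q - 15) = (q + 4)/(q - 5)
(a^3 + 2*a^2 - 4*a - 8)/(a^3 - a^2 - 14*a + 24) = (a^2 + 4*a + 4)/(a^2 + a - 12)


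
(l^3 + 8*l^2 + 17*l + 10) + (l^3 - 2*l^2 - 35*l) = 2*l^3 + 6*l^2 - 18*l + 10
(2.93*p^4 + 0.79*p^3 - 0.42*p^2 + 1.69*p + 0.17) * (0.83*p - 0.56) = 2.4319*p^5 - 0.9851*p^4 - 0.791*p^3 + 1.6379*p^2 - 0.8053*p - 0.0952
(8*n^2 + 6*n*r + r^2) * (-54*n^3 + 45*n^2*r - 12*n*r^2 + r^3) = -432*n^5 + 36*n^4*r + 120*n^3*r^2 - 19*n^2*r^3 - 6*n*r^4 + r^5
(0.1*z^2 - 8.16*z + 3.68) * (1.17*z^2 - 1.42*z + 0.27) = 0.117*z^4 - 9.6892*z^3 + 15.9198*z^2 - 7.4288*z + 0.9936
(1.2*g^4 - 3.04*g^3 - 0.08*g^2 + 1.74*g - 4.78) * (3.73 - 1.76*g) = -2.112*g^5 + 9.8264*g^4 - 11.1984*g^3 - 3.3608*g^2 + 14.903*g - 17.8294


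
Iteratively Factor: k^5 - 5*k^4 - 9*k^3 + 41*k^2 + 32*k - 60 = (k - 1)*(k^4 - 4*k^3 - 13*k^2 + 28*k + 60) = (k - 3)*(k - 1)*(k^3 - k^2 - 16*k - 20) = (k - 5)*(k - 3)*(k - 1)*(k^2 + 4*k + 4) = (k - 5)*(k - 3)*(k - 1)*(k + 2)*(k + 2)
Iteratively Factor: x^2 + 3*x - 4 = (x - 1)*(x + 4)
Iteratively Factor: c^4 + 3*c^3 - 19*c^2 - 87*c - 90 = (c + 2)*(c^3 + c^2 - 21*c - 45) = (c + 2)*(c + 3)*(c^2 - 2*c - 15) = (c + 2)*(c + 3)^2*(c - 5)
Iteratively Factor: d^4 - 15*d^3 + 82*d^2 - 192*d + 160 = (d - 4)*(d^3 - 11*d^2 + 38*d - 40) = (d - 4)*(d - 2)*(d^2 - 9*d + 20) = (d - 4)^2*(d - 2)*(d - 5)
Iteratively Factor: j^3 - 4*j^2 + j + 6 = (j - 3)*(j^2 - j - 2) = (j - 3)*(j - 2)*(j + 1)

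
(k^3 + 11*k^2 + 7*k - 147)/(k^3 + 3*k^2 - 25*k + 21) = (k + 7)/(k - 1)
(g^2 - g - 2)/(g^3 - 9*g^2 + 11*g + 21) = (g - 2)/(g^2 - 10*g + 21)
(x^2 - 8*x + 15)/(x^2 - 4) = (x^2 - 8*x + 15)/(x^2 - 4)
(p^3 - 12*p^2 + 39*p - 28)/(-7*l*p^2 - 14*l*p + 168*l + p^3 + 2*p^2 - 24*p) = (p^2 - 8*p + 7)/(-7*l*p - 42*l + p^2 + 6*p)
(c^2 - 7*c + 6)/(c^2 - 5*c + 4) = (c - 6)/(c - 4)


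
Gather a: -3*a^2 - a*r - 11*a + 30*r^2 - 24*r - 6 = -3*a^2 + a*(-r - 11) + 30*r^2 - 24*r - 6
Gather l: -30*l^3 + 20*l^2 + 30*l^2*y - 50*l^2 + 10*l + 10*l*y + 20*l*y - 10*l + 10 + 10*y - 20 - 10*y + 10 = -30*l^3 + l^2*(30*y - 30) + 30*l*y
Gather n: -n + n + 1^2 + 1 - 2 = 0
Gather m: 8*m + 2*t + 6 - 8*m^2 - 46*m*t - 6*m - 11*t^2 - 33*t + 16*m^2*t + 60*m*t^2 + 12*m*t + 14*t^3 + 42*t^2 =m^2*(16*t - 8) + m*(60*t^2 - 34*t + 2) + 14*t^3 + 31*t^2 - 31*t + 6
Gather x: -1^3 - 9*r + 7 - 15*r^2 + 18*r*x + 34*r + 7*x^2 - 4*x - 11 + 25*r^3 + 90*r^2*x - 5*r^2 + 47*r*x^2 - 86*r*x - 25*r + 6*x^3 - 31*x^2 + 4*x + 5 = 25*r^3 - 20*r^2 + 6*x^3 + x^2*(47*r - 24) + x*(90*r^2 - 68*r)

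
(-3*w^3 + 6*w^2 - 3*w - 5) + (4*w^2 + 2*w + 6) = -3*w^3 + 10*w^2 - w + 1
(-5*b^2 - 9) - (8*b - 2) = -5*b^2 - 8*b - 7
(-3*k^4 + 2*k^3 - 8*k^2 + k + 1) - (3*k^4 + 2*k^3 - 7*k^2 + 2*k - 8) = -6*k^4 - k^2 - k + 9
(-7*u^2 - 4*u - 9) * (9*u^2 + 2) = -63*u^4 - 36*u^3 - 95*u^2 - 8*u - 18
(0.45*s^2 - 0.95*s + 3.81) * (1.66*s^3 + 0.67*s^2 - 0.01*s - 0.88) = 0.747*s^5 - 1.2755*s^4 + 5.6836*s^3 + 2.1662*s^2 + 0.7979*s - 3.3528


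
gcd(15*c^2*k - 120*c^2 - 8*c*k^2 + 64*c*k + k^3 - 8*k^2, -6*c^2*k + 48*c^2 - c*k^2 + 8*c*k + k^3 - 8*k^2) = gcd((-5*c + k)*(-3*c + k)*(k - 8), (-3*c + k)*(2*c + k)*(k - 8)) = 3*c*k - 24*c - k^2 + 8*k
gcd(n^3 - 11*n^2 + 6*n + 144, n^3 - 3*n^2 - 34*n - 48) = n^2 - 5*n - 24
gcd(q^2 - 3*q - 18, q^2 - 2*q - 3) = 1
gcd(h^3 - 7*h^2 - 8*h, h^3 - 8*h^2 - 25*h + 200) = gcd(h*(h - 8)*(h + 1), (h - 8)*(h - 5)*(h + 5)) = h - 8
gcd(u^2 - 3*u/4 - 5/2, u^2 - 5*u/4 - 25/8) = u + 5/4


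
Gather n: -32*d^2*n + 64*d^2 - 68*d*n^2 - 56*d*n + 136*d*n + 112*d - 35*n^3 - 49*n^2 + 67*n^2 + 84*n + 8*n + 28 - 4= 64*d^2 + 112*d - 35*n^3 + n^2*(18 - 68*d) + n*(-32*d^2 + 80*d + 92) + 24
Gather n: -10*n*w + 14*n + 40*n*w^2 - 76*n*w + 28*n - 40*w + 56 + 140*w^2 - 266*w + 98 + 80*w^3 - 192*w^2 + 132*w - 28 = n*(40*w^2 - 86*w + 42) + 80*w^3 - 52*w^2 - 174*w + 126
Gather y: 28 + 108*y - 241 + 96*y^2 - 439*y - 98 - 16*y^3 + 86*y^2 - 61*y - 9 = -16*y^3 + 182*y^2 - 392*y - 320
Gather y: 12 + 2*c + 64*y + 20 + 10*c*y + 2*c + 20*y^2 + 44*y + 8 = 4*c + 20*y^2 + y*(10*c + 108) + 40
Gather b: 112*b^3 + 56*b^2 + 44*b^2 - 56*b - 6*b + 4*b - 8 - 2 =112*b^3 + 100*b^2 - 58*b - 10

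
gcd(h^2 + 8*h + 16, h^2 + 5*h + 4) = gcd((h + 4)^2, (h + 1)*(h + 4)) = h + 4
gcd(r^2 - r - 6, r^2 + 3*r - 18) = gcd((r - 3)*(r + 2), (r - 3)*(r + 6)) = r - 3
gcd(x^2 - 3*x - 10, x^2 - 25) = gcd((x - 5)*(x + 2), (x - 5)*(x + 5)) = x - 5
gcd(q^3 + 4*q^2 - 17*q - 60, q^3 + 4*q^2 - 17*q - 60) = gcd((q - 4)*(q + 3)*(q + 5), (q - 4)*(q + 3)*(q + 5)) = q^3 + 4*q^2 - 17*q - 60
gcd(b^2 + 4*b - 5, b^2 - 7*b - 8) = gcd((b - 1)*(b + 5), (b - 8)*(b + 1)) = 1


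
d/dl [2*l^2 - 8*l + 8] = 4*l - 8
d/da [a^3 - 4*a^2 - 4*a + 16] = 3*a^2 - 8*a - 4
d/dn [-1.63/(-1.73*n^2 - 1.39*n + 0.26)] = (-5.6398*n - 2.2657)/(1.73*n^2 + 1.39*n - 0.26)^2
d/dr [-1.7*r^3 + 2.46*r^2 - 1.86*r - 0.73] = -5.1*r^2 + 4.92*r - 1.86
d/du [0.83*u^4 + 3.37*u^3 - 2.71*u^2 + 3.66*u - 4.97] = 3.32*u^3 + 10.11*u^2 - 5.42*u + 3.66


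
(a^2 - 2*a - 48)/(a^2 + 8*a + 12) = (a - 8)/(a + 2)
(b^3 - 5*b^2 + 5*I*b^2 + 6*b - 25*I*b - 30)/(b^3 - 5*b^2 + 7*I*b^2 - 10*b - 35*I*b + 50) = (b^2 + 5*I*b + 6)/(b^2 + 7*I*b - 10)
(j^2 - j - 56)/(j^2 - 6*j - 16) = (j + 7)/(j + 2)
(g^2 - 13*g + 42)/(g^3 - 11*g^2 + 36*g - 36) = (g - 7)/(g^2 - 5*g + 6)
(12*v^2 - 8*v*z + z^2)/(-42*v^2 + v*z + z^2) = (-2*v + z)/(7*v + z)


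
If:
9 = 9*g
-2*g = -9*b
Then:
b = 2/9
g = 1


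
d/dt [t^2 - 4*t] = 2*t - 4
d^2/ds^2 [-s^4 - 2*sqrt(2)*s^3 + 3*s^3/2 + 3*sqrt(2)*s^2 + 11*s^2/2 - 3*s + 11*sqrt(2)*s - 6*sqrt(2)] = -12*s^2 - 12*sqrt(2)*s + 9*s + 6*sqrt(2) + 11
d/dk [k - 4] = 1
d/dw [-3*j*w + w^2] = -3*j + 2*w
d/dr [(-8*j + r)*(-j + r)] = -9*j + 2*r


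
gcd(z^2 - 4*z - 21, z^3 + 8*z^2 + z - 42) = z + 3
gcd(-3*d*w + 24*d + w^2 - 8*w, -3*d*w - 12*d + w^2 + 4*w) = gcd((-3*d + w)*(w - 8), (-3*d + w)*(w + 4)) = -3*d + w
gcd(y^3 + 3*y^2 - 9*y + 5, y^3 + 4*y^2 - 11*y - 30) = y + 5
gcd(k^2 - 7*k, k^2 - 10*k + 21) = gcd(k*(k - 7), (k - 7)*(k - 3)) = k - 7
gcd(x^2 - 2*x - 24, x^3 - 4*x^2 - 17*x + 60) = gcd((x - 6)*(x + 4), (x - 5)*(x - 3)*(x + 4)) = x + 4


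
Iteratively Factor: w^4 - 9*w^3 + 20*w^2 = (w - 5)*(w^3 - 4*w^2) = w*(w - 5)*(w^2 - 4*w) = w*(w - 5)*(w - 4)*(w)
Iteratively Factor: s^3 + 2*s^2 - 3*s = (s + 3)*(s^2 - s) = s*(s + 3)*(s - 1)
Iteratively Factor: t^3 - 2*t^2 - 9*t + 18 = (t - 3)*(t^2 + t - 6) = (t - 3)*(t - 2)*(t + 3)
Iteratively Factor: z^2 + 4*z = (z)*(z + 4)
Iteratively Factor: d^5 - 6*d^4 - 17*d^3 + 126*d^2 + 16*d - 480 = (d + 4)*(d^4 - 10*d^3 + 23*d^2 + 34*d - 120) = (d - 5)*(d + 4)*(d^3 - 5*d^2 - 2*d + 24) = (d - 5)*(d - 4)*(d + 4)*(d^2 - d - 6) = (d - 5)*(d - 4)*(d + 2)*(d + 4)*(d - 3)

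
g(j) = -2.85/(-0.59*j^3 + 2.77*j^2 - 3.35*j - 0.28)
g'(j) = -2.85*(1.77*j^2 - 5.54*j + 3.35)/(-0.59*j^3 + 2.77*j^2 - 3.35*j - 0.28)^2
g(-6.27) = -0.01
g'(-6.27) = -0.00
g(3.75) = 0.57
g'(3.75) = -0.85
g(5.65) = 0.08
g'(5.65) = -0.06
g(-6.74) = -0.01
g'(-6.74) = -0.00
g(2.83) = 3.01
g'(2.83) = -5.86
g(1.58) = 2.89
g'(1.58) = 2.89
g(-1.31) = -0.28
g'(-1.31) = -0.37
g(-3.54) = -0.04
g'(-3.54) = -0.02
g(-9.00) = -0.00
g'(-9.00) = -0.00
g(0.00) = 10.18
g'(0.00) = -121.78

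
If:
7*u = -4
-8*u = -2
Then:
No Solution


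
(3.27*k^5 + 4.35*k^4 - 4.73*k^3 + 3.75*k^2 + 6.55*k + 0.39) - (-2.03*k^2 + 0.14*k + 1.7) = 3.27*k^5 + 4.35*k^4 - 4.73*k^3 + 5.78*k^2 + 6.41*k - 1.31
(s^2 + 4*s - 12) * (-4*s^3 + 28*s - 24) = -4*s^5 - 16*s^4 + 76*s^3 + 88*s^2 - 432*s + 288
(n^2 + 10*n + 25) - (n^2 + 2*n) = 8*n + 25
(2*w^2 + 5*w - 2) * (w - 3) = 2*w^3 - w^2 - 17*w + 6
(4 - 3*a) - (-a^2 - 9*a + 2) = a^2 + 6*a + 2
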